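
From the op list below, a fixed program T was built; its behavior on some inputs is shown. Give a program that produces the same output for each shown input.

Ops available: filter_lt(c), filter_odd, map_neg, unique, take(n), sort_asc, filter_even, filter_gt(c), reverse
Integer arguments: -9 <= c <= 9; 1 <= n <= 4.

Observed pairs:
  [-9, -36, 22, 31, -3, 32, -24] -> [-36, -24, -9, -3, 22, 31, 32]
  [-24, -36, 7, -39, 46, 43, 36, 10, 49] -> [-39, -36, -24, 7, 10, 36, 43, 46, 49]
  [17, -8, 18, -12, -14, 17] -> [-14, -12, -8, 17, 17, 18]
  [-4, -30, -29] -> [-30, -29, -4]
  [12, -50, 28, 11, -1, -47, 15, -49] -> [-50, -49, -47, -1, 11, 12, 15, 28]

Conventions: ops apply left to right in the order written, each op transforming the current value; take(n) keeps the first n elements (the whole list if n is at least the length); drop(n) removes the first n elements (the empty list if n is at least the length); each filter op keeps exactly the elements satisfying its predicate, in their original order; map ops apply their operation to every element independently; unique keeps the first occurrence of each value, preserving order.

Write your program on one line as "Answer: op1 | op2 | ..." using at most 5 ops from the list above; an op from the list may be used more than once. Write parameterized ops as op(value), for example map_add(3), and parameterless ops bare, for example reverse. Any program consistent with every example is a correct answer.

map_neg | sort_asc | map_neg | reverse

Check, running the answer program on each example:
  [-9, -36, 22, 31, -3, 32, -24] -> [9, 36, -22, -31, 3, -32, 24] -> [-32, -31, -22, 3, 9, 24, 36] -> [32, 31, 22, -3, -9, -24, -36] -> [-36, -24, -9, -3, 22, 31, 32]
  [-24, -36, 7, -39, 46, 43, 36, 10, 49] -> [24, 36, -7, 39, -46, -43, -36, -10, -49] -> [-49, -46, -43, -36, -10, -7, 24, 36, 39] -> [49, 46, 43, 36, 10, 7, -24, -36, -39] -> [-39, -36, -24, 7, 10, 36, 43, 46, 49]
  [17, -8, 18, -12, -14, 17] -> [-17, 8, -18, 12, 14, -17] -> [-18, -17, -17, 8, 12, 14] -> [18, 17, 17, -8, -12, -14] -> [-14, -12, -8, 17, 17, 18]
  [-4, -30, -29] -> [4, 30, 29] -> [4, 29, 30] -> [-4, -29, -30] -> [-30, -29, -4]
  [12, -50, 28, 11, -1, -47, 15, -49] -> [-12, 50, -28, -11, 1, 47, -15, 49] -> [-28, -15, -12, -11, 1, 47, 49, 50] -> [28, 15, 12, 11, -1, -47, -49, -50] -> [-50, -49, -47, -1, 11, 12, 15, 28]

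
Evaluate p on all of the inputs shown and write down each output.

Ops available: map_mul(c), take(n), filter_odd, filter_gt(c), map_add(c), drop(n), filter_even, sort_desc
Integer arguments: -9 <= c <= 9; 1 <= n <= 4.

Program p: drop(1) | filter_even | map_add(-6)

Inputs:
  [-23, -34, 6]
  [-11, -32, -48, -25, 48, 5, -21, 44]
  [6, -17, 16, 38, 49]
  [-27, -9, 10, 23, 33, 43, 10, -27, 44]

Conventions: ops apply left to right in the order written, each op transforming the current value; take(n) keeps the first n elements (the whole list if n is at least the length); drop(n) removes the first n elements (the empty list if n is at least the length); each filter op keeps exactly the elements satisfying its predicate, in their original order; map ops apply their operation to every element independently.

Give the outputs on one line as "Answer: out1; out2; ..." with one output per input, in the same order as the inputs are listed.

[-40, 0]; [-38, -54, 42, 38]; [10, 32]; [4, 4, 38]

Execution, op by op:
  [-23, -34, 6] -> [-34, 6] -> [-34, 6] -> [-40, 0]
  [-11, -32, -48, -25, 48, 5, -21, 44] -> [-32, -48, -25, 48, 5, -21, 44] -> [-32, -48, 48, 44] -> [-38, -54, 42, 38]
  [6, -17, 16, 38, 49] -> [-17, 16, 38, 49] -> [16, 38] -> [10, 32]
  [-27, -9, 10, 23, 33, 43, 10, -27, 44] -> [-9, 10, 23, 33, 43, 10, -27, 44] -> [10, 10, 44] -> [4, 4, 38]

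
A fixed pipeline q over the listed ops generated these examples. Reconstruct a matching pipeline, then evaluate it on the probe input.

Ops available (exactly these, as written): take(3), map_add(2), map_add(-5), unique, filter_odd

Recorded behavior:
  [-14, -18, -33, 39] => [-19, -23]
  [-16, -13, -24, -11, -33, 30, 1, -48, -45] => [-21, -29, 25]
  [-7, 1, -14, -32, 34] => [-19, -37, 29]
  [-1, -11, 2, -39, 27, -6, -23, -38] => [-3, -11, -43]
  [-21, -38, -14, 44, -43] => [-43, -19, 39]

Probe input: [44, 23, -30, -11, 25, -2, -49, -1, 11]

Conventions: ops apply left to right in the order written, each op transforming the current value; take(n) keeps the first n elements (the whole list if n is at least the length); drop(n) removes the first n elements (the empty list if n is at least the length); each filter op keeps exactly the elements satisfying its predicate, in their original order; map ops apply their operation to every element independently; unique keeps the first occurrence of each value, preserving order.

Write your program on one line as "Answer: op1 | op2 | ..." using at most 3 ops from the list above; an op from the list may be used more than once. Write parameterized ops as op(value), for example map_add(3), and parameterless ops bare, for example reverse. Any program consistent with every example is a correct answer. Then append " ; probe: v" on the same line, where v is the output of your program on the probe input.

map_add(-5) | filter_odd | take(3) ; probe: [39, -35, -7]

Check, running the answer program on each example:
  [-14, -18, -33, 39] -> [-19, -23, -38, 34] -> [-19, -23] -> [-19, -23]
  [-16, -13, -24, -11, -33, 30, 1, -48, -45] -> [-21, -18, -29, -16, -38, 25, -4, -53, -50] -> [-21, -29, 25, -53] -> [-21, -29, 25]
  [-7, 1, -14, -32, 34] -> [-12, -4, -19, -37, 29] -> [-19, -37, 29] -> [-19, -37, 29]
  [-1, -11, 2, -39, 27, -6, -23, -38] -> [-6, -16, -3, -44, 22, -11, -28, -43] -> [-3, -11, -43] -> [-3, -11, -43]
  [-21, -38, -14, 44, -43] -> [-26, -43, -19, 39, -48] -> [-43, -19, 39] -> [-43, -19, 39]
  probe: [44, 23, -30, -11, 25, -2, -49, -1, 11] -> [39, 18, -35, -16, 20, -7, -54, -6, 6] -> [39, -35, -7] -> [39, -35, -7]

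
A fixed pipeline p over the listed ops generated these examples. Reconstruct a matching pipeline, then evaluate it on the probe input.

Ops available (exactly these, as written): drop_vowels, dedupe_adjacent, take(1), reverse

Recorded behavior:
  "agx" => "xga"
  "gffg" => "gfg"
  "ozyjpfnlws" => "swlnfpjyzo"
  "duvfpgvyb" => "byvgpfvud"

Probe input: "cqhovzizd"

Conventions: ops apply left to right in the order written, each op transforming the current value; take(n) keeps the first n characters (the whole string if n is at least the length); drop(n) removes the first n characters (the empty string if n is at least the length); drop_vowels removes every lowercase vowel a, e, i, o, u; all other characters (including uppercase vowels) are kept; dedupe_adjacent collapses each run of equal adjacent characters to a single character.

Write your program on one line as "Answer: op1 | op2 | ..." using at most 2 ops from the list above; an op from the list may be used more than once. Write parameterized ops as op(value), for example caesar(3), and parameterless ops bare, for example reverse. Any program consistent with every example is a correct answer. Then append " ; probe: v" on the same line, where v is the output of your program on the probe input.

dedupe_adjacent | reverse ; probe: "dzizvohqc"

Check, running the answer program on each example:
  "agx" -> "agx" -> "xga"
  "gffg" -> "gfg" -> "gfg"
  "ozyjpfnlws" -> "ozyjpfnlws" -> "swlnfpjyzo"
  "duvfpgvyb" -> "duvfpgvyb" -> "byvgpfvud"
  probe: "cqhovzizd" -> "cqhovzizd" -> "dzizvohqc"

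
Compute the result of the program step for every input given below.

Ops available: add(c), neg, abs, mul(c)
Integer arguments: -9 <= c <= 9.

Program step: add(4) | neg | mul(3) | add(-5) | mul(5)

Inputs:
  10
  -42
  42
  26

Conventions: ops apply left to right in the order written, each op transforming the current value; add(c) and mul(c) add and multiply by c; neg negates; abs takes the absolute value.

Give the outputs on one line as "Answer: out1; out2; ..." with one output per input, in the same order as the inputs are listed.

-235; 545; -715; -475

Execution, op by op:
  10 -> 14 -> -14 -> -42 -> -47 -> -235
  -42 -> -38 -> 38 -> 114 -> 109 -> 545
  42 -> 46 -> -46 -> -138 -> -143 -> -715
  26 -> 30 -> -30 -> -90 -> -95 -> -475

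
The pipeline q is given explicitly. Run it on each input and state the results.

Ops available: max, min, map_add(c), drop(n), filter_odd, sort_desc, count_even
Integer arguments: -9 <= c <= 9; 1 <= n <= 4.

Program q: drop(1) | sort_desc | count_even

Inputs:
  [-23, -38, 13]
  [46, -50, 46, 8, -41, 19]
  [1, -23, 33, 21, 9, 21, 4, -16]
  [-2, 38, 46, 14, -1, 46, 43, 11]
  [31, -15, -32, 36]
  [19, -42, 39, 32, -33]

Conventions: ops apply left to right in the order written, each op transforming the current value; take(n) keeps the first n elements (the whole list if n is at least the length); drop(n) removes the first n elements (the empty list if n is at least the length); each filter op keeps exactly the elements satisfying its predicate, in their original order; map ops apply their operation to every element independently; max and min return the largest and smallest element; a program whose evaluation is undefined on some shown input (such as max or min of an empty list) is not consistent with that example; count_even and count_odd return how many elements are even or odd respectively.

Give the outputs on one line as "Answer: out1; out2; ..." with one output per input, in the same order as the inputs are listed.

1; 3; 2; 4; 2; 2

Execution, op by op:
  [-23, -38, 13] -> [-38, 13] -> [13, -38] -> 1
  [46, -50, 46, 8, -41, 19] -> [-50, 46, 8, -41, 19] -> [46, 19, 8, -41, -50] -> 3
  [1, -23, 33, 21, 9, 21, 4, -16] -> [-23, 33, 21, 9, 21, 4, -16] -> [33, 21, 21, 9, 4, -16, -23] -> 2
  [-2, 38, 46, 14, -1, 46, 43, 11] -> [38, 46, 14, -1, 46, 43, 11] -> [46, 46, 43, 38, 14, 11, -1] -> 4
  [31, -15, -32, 36] -> [-15, -32, 36] -> [36, -15, -32] -> 2
  [19, -42, 39, 32, -33] -> [-42, 39, 32, -33] -> [39, 32, -33, -42] -> 2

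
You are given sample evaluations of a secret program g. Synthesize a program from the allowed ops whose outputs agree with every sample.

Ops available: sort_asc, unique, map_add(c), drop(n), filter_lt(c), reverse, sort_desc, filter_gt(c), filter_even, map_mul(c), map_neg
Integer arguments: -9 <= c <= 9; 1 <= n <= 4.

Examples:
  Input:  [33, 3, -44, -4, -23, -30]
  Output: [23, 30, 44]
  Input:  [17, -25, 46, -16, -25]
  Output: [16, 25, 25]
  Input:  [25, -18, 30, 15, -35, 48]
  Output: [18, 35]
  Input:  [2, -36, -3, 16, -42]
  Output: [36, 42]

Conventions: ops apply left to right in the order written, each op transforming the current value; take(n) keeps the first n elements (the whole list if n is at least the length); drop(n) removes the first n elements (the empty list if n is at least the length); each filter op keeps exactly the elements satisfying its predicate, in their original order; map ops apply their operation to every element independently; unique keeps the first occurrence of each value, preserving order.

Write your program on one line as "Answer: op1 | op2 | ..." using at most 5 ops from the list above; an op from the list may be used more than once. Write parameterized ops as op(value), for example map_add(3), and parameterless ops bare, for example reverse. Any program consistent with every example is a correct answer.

drop(1) | filter_lt(-5) | sort_desc | map_neg

Check, running the answer program on each example:
  [33, 3, -44, -4, -23, -30] -> [3, -44, -4, -23, -30] -> [-44, -23, -30] -> [-23, -30, -44] -> [23, 30, 44]
  [17, -25, 46, -16, -25] -> [-25, 46, -16, -25] -> [-25, -16, -25] -> [-16, -25, -25] -> [16, 25, 25]
  [25, -18, 30, 15, -35, 48] -> [-18, 30, 15, -35, 48] -> [-18, -35] -> [-18, -35] -> [18, 35]
  [2, -36, -3, 16, -42] -> [-36, -3, 16, -42] -> [-36, -42] -> [-36, -42] -> [36, 42]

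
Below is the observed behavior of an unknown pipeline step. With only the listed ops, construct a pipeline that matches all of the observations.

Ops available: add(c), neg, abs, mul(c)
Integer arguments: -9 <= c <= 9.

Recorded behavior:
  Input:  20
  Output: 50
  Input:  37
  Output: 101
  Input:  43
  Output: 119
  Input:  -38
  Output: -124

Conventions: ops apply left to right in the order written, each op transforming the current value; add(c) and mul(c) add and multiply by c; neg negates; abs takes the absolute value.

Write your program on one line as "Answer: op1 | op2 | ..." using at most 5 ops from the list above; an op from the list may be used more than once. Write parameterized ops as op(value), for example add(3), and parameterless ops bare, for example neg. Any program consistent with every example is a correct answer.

add(-1) | mul(3) | add(-4) | add(-3)

Check, running the answer program on each example:
  20 -> 19 -> 57 -> 53 -> 50
  37 -> 36 -> 108 -> 104 -> 101
  43 -> 42 -> 126 -> 122 -> 119
  -38 -> -39 -> -117 -> -121 -> -124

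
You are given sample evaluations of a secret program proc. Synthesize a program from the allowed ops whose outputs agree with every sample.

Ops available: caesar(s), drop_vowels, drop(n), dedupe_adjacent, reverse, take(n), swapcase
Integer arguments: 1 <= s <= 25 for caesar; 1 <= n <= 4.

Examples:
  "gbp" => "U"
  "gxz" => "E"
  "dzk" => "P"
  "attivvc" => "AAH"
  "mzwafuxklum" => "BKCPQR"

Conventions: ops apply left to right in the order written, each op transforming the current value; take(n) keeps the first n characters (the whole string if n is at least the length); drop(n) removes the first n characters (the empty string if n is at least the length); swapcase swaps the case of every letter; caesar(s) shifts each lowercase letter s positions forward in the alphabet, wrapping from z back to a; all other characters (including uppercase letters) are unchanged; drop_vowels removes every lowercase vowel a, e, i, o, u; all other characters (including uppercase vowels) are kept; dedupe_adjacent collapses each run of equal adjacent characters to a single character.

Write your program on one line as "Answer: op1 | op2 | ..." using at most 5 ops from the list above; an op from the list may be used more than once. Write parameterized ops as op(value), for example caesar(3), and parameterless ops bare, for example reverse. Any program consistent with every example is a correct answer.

drop_vowels | caesar(5) | drop(2) | swapcase

Check, running the answer program on each example:
  "gbp" -> "gbp" -> "lgu" -> "u" -> "U"
  "gxz" -> "gxz" -> "lce" -> "e" -> "E"
  "dzk" -> "dzk" -> "iep" -> "p" -> "P"
  "attivvc" -> "ttvvc" -> "yyaah" -> "aah" -> "AAH"
  "mzwafuxklum" -> "mzwfxklm" -> "rebkcpqr" -> "bkcpqr" -> "BKCPQR"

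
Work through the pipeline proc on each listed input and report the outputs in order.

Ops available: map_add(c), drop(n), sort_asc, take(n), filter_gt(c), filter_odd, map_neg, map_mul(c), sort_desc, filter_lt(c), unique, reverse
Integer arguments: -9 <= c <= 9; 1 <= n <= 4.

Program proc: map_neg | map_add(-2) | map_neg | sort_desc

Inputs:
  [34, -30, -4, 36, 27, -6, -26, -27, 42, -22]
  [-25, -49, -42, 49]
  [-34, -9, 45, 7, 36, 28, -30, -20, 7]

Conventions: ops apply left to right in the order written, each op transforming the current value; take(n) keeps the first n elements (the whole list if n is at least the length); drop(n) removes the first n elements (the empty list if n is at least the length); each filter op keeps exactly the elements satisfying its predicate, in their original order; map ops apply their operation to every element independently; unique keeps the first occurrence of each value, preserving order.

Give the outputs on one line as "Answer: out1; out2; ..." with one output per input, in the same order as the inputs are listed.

[44, 38, 36, 29, -2, -4, -20, -24, -25, -28]; [51, -23, -40, -47]; [47, 38, 30, 9, 9, -7, -18, -28, -32]

Execution, op by op:
  [34, -30, -4, 36, 27, -6, -26, -27, 42, -22] -> [-34, 30, 4, -36, -27, 6, 26, 27, -42, 22] -> [-36, 28, 2, -38, -29, 4, 24, 25, -44, 20] -> [36, -28, -2, 38, 29, -4, -24, -25, 44, -20] -> [44, 38, 36, 29, -2, -4, -20, -24, -25, -28]
  [-25, -49, -42, 49] -> [25, 49, 42, -49] -> [23, 47, 40, -51] -> [-23, -47, -40, 51] -> [51, -23, -40, -47]
  [-34, -9, 45, 7, 36, 28, -30, -20, 7] -> [34, 9, -45, -7, -36, -28, 30, 20, -7] -> [32, 7, -47, -9, -38, -30, 28, 18, -9] -> [-32, -7, 47, 9, 38, 30, -28, -18, 9] -> [47, 38, 30, 9, 9, -7, -18, -28, -32]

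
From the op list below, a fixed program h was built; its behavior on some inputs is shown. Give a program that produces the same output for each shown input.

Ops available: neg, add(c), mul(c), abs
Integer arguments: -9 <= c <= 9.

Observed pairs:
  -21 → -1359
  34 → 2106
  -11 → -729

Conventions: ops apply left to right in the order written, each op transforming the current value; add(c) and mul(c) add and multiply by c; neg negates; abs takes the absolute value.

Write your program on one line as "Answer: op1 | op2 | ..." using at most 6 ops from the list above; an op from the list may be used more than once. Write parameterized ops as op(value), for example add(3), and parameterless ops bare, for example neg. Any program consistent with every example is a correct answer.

mul(7) | add(6) | add(-7) | add(-3) | neg | mul(-9)

Check, running the answer program on each example:
  -21 -> -147 -> -141 -> -148 -> -151 -> 151 -> -1359
  34 -> 238 -> 244 -> 237 -> 234 -> -234 -> 2106
  -11 -> -77 -> -71 -> -78 -> -81 -> 81 -> -729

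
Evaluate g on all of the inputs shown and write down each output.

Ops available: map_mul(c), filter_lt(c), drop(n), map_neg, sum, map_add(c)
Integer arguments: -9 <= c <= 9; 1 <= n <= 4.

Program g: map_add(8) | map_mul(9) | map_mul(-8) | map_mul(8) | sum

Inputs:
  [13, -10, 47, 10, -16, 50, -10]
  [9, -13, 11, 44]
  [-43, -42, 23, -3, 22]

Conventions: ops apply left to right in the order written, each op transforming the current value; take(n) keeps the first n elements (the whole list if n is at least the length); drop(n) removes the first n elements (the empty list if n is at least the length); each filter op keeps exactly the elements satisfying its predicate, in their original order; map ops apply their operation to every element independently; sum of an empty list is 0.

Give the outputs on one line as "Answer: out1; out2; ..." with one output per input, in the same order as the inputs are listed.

-80640; -47808; 1728

Execution, op by op:
  [13, -10, 47, 10, -16, 50, -10] -> [21, -2, 55, 18, -8, 58, -2] -> [189, -18, 495, 162, -72, 522, -18] -> [-1512, 144, -3960, -1296, 576, -4176, 144] -> [-12096, 1152, -31680, -10368, 4608, -33408, 1152] -> -80640
  [9, -13, 11, 44] -> [17, -5, 19, 52] -> [153, -45, 171, 468] -> [-1224, 360, -1368, -3744] -> [-9792, 2880, -10944, -29952] -> -47808
  [-43, -42, 23, -3, 22] -> [-35, -34, 31, 5, 30] -> [-315, -306, 279, 45, 270] -> [2520, 2448, -2232, -360, -2160] -> [20160, 19584, -17856, -2880, -17280] -> 1728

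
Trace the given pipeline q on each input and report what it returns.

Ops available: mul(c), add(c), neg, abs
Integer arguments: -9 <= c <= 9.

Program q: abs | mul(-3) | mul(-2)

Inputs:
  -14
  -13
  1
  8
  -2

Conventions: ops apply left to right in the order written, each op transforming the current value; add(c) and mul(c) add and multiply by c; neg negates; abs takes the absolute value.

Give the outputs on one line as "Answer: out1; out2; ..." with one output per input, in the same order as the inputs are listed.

Execution, op by op:
  -14 -> 14 -> -42 -> 84
  -13 -> 13 -> -39 -> 78
  1 -> 1 -> -3 -> 6
  8 -> 8 -> -24 -> 48
  -2 -> 2 -> -6 -> 12

84; 78; 6; 48; 12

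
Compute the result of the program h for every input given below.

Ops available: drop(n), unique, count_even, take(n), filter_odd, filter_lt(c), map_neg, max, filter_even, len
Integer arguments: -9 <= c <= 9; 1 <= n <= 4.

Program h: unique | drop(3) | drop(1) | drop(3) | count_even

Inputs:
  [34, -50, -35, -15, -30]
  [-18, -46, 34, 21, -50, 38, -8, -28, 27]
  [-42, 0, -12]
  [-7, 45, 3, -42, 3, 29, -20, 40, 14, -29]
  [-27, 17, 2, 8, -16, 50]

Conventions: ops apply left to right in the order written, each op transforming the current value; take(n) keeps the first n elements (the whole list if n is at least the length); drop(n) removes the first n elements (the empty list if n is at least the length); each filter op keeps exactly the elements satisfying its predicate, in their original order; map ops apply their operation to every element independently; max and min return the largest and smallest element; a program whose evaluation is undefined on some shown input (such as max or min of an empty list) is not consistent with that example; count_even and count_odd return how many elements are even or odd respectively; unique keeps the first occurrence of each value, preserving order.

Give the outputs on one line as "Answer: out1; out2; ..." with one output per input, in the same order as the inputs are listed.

Execution, op by op:
  [34, -50, -35, -15, -30] -> [34, -50, -35, -15, -30] -> [-15, -30] -> [-30] -> [] -> 0
  [-18, -46, 34, 21, -50, 38, -8, -28, 27] -> [-18, -46, 34, 21, -50, 38, -8, -28, 27] -> [21, -50, 38, -8, -28, 27] -> [-50, 38, -8, -28, 27] -> [-28, 27] -> 1
  [-42, 0, -12] -> [-42, 0, -12] -> [] -> [] -> [] -> 0
  [-7, 45, 3, -42, 3, 29, -20, 40, 14, -29] -> [-7, 45, 3, -42, 29, -20, 40, 14, -29] -> [-42, 29, -20, 40, 14, -29] -> [29, -20, 40, 14, -29] -> [14, -29] -> 1
  [-27, 17, 2, 8, -16, 50] -> [-27, 17, 2, 8, -16, 50] -> [8, -16, 50] -> [-16, 50] -> [] -> 0

0; 1; 0; 1; 0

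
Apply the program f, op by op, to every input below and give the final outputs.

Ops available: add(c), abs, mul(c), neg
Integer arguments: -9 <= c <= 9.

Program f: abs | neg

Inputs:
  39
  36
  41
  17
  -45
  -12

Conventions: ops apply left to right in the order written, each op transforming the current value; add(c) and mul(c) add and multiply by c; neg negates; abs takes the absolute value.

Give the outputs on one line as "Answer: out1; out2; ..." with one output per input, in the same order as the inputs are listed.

Execution, op by op:
  39 -> 39 -> -39
  36 -> 36 -> -36
  41 -> 41 -> -41
  17 -> 17 -> -17
  -45 -> 45 -> -45
  -12 -> 12 -> -12

-39; -36; -41; -17; -45; -12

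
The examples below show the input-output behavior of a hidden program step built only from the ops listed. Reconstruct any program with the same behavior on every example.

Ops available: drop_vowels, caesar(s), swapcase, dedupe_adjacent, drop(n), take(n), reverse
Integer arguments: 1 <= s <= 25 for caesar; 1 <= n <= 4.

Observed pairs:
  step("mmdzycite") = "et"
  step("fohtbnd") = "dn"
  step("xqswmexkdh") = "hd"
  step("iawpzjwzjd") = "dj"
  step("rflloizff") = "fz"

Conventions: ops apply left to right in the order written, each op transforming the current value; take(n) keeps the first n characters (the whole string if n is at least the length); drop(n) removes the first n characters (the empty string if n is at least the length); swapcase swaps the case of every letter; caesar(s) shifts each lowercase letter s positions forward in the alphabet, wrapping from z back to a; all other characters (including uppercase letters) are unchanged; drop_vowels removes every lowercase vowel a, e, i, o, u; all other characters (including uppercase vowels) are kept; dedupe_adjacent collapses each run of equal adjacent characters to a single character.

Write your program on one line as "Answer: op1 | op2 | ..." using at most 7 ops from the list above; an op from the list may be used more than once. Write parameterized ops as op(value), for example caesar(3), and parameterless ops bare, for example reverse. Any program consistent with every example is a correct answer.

drop(1) | reverse | swapcase | dedupe_adjacent | take(2) | swapcase

Check, running the answer program on each example:
  "mmdzycite" -> "mdzycite" -> "eticyzdm" -> "ETICYZDM" -> "ETICYZDM" -> "ET" -> "et"
  "fohtbnd" -> "ohtbnd" -> "dnbtho" -> "DNBTHO" -> "DNBTHO" -> "DN" -> "dn"
  "xqswmexkdh" -> "qswmexkdh" -> "hdkxemwsq" -> "HDKXEMWSQ" -> "HDKXEMWSQ" -> "HD" -> "hd"
  "iawpzjwzjd" -> "awpzjwzjd" -> "djzwjzpwa" -> "DJZWJZPWA" -> "DJZWJZPWA" -> "DJ" -> "dj"
  "rflloizff" -> "flloizff" -> "ffziollf" -> "FFZIOLLF" -> "FZIOLF" -> "FZ" -> "fz"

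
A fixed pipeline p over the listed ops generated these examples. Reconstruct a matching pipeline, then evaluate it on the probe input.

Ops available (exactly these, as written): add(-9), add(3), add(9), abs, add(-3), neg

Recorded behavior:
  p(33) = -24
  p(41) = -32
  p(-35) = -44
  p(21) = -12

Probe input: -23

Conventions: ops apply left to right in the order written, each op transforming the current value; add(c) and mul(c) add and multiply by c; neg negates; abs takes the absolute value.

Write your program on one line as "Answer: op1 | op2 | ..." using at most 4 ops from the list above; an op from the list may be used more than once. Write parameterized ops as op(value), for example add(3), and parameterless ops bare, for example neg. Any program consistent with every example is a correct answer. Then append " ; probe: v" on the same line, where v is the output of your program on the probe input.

add(-9) | abs | neg ; probe: -32

Check, running the answer program on each example:
  33 -> 24 -> 24 -> -24
  41 -> 32 -> 32 -> -32
  -35 -> -44 -> 44 -> -44
  21 -> 12 -> 12 -> -12
  probe: -23 -> -32 -> 32 -> -32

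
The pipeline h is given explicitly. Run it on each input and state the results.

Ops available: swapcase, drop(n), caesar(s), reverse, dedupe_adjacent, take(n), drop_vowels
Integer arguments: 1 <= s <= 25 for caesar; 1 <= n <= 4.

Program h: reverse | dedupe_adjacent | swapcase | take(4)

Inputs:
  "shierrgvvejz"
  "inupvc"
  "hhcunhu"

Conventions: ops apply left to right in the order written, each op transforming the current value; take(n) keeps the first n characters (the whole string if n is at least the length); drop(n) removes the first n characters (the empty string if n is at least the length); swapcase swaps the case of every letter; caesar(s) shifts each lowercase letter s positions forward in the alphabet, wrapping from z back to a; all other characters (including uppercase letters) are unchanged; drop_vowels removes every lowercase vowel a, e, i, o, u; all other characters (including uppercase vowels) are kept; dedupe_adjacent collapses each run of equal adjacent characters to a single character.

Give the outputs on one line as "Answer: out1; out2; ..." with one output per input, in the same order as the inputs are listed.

"ZJEV"; "CVPU"; "UHNU"

Execution, op by op:
  "shierrgvvejz" -> "zjevvgrreihs" -> "zjevgreihs" -> "ZJEVGREIHS" -> "ZJEV"
  "inupvc" -> "cvpuni" -> "cvpuni" -> "CVPUNI" -> "CVPU"
  "hhcunhu" -> "uhnuchh" -> "uhnuch" -> "UHNUCH" -> "UHNU"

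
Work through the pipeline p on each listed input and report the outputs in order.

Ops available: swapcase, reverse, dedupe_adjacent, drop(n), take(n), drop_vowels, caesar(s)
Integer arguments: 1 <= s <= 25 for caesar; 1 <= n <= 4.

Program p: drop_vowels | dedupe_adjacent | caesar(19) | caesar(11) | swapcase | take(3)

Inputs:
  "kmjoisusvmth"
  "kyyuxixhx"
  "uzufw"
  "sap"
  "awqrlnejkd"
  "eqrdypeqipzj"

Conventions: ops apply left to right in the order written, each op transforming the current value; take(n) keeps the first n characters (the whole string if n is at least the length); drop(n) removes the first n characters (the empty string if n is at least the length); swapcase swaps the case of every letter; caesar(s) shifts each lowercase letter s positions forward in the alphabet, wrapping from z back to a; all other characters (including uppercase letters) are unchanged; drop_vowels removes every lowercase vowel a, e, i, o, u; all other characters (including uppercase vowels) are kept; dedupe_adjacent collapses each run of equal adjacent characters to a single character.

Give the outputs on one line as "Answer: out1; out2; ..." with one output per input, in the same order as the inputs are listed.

Execution, op by op:
  "kmjoisusvmth" -> "kmjssvmth" -> "kmjsvmth" -> "dfclofma" -> "oqnwzqxl" -> "OQNWZQXL" -> "OQN"
  "kyyuxixhx" -> "kyyxxhx" -> "kyxhx" -> "drqaq" -> "ocblb" -> "OCBLB" -> "OCB"
  "uzufw" -> "zfw" -> "zfw" -> "syp" -> "dja" -> "DJA" -> "DJA"
  "sap" -> "sp" -> "sp" -> "li" -> "wt" -> "WT" -> "WT"
  "awqrlnejkd" -> "wqrlnjkd" -> "wqrlnjkd" -> "pjkegcdw" -> "auvprnoh" -> "AUVPRNOH" -> "AUV"
  "eqrdypeqipzj" -> "qrdypqpzj" -> "qrdypqpzj" -> "jkwrijisc" -> "uvhctutdn" -> "UVHCTUTDN" -> "UVH"

"OQN"; "OCB"; "DJA"; "WT"; "AUV"; "UVH"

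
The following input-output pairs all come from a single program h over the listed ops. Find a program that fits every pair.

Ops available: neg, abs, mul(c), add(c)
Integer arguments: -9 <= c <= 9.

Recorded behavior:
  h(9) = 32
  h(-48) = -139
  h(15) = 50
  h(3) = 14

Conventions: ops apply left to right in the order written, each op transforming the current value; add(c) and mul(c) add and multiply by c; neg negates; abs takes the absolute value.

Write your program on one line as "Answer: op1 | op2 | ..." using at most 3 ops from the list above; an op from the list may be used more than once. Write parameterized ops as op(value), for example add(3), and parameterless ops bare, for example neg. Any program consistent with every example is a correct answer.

neg | mul(-3) | add(5)

Check, running the answer program on each example:
  9 -> -9 -> 27 -> 32
  -48 -> 48 -> -144 -> -139
  15 -> -15 -> 45 -> 50
  3 -> -3 -> 9 -> 14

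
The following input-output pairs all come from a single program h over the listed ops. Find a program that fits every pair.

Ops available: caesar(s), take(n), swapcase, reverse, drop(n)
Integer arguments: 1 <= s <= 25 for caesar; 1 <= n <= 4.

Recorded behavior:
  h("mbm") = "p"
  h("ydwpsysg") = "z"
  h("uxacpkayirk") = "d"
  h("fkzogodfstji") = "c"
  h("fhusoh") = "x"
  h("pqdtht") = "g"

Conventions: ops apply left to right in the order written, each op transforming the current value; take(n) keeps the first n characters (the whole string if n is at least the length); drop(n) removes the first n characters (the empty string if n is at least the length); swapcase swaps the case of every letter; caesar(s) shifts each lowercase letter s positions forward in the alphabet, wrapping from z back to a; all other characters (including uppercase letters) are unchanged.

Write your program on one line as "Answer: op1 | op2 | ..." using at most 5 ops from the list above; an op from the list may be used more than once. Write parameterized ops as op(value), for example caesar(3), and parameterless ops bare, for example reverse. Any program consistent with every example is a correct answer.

caesar(24) | drop(2) | caesar(5) | take(1)

Check, running the answer program on each example:
  "mbm" -> "kzk" -> "k" -> "p" -> "p"
  "ydwpsysg" -> "wbunqwqe" -> "unqwqe" -> "zsvbvj" -> "z"
  "uxacpkayirk" -> "svyaniywgpi" -> "yaniywgpi" -> "dfsndblun" -> "d"
  "fkzogodfstji" -> "dixmembdqrhg" -> "xmembdqrhg" -> "crjrgivwml" -> "c"
  "fhusoh" -> "dfsqmf" -> "sqmf" -> "xvrk" -> "x"
  "pqdtht" -> "nobrfr" -> "brfr" -> "gwkw" -> "g"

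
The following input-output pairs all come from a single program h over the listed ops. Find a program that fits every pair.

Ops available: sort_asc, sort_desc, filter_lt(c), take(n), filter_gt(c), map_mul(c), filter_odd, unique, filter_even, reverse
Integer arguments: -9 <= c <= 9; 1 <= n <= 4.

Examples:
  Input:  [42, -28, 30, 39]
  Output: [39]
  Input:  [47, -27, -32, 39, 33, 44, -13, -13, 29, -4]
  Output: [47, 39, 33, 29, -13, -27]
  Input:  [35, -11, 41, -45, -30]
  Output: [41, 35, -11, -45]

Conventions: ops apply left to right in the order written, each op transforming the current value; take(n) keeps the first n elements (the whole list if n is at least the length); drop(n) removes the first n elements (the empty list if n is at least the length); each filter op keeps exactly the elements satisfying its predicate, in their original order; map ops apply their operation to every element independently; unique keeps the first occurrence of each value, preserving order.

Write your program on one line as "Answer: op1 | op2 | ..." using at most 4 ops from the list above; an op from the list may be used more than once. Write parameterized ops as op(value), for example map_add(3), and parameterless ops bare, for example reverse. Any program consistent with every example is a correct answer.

filter_odd | unique | sort_asc | reverse

Check, running the answer program on each example:
  [42, -28, 30, 39] -> [39] -> [39] -> [39] -> [39]
  [47, -27, -32, 39, 33, 44, -13, -13, 29, -4] -> [47, -27, 39, 33, -13, -13, 29] -> [47, -27, 39, 33, -13, 29] -> [-27, -13, 29, 33, 39, 47] -> [47, 39, 33, 29, -13, -27]
  [35, -11, 41, -45, -30] -> [35, -11, 41, -45] -> [35, -11, 41, -45] -> [-45, -11, 35, 41] -> [41, 35, -11, -45]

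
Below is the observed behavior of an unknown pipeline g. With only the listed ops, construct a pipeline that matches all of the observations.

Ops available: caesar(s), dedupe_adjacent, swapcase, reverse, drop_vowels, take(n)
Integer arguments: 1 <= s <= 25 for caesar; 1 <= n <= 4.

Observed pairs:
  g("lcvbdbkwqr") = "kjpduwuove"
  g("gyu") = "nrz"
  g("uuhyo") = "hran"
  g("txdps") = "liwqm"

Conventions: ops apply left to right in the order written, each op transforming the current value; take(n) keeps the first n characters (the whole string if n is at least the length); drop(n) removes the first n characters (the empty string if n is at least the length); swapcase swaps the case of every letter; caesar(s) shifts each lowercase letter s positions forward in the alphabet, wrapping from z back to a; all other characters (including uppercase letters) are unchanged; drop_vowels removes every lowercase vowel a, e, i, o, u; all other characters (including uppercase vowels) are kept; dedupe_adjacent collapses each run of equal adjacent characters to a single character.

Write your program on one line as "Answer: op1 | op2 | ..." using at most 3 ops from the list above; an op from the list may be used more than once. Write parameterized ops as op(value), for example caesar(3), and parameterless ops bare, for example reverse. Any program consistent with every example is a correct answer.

caesar(19) | reverse | dedupe_adjacent

Check, running the answer program on each example:
  "lcvbdbkwqr" -> "evouwudpjk" -> "kjpduwuove" -> "kjpduwuove"
  "gyu" -> "zrn" -> "nrz" -> "nrz"
  "uuhyo" -> "nnarh" -> "hrann" -> "hran"
  "txdps" -> "mqwil" -> "liwqm" -> "liwqm"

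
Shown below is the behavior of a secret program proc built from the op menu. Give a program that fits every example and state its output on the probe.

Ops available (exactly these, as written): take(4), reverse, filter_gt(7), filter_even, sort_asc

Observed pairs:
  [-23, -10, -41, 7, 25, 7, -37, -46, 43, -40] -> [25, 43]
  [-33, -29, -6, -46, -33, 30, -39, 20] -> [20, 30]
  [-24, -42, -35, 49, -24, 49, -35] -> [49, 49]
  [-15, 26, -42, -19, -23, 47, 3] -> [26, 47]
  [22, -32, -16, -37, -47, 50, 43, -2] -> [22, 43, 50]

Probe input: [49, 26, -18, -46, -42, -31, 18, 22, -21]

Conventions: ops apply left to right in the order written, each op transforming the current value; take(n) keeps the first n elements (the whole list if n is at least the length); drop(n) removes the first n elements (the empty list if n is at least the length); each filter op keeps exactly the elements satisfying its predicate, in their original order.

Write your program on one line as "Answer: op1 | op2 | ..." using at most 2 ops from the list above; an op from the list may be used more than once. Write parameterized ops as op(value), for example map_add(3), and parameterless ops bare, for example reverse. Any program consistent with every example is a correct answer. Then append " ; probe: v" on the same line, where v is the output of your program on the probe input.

sort_asc | filter_gt(7) ; probe: [18, 22, 26, 49]

Check, running the answer program on each example:
  [-23, -10, -41, 7, 25, 7, -37, -46, 43, -40] -> [-46, -41, -40, -37, -23, -10, 7, 7, 25, 43] -> [25, 43]
  [-33, -29, -6, -46, -33, 30, -39, 20] -> [-46, -39, -33, -33, -29, -6, 20, 30] -> [20, 30]
  [-24, -42, -35, 49, -24, 49, -35] -> [-42, -35, -35, -24, -24, 49, 49] -> [49, 49]
  [-15, 26, -42, -19, -23, 47, 3] -> [-42, -23, -19, -15, 3, 26, 47] -> [26, 47]
  [22, -32, -16, -37, -47, 50, 43, -2] -> [-47, -37, -32, -16, -2, 22, 43, 50] -> [22, 43, 50]
  probe: [49, 26, -18, -46, -42, -31, 18, 22, -21] -> [-46, -42, -31, -21, -18, 18, 22, 26, 49] -> [18, 22, 26, 49]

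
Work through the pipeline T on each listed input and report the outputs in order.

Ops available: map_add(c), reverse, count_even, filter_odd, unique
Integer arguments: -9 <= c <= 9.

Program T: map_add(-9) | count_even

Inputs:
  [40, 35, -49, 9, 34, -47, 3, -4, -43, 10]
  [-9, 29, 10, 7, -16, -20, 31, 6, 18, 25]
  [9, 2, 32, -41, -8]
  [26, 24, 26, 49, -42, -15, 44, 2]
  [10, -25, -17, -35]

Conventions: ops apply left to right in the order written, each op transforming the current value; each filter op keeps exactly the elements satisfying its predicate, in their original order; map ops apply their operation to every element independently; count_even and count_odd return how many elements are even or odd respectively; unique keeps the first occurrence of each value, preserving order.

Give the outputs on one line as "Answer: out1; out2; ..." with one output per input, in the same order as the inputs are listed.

Execution, op by op:
  [40, 35, -49, 9, 34, -47, 3, -4, -43, 10] -> [31, 26, -58, 0, 25, -56, -6, -13, -52, 1] -> 6
  [-9, 29, 10, 7, -16, -20, 31, 6, 18, 25] -> [-18, 20, 1, -2, -25, -29, 22, -3, 9, 16] -> 5
  [9, 2, 32, -41, -8] -> [0, -7, 23, -50, -17] -> 2
  [26, 24, 26, 49, -42, -15, 44, 2] -> [17, 15, 17, 40, -51, -24, 35, -7] -> 2
  [10, -25, -17, -35] -> [1, -34, -26, -44] -> 3

6; 5; 2; 2; 3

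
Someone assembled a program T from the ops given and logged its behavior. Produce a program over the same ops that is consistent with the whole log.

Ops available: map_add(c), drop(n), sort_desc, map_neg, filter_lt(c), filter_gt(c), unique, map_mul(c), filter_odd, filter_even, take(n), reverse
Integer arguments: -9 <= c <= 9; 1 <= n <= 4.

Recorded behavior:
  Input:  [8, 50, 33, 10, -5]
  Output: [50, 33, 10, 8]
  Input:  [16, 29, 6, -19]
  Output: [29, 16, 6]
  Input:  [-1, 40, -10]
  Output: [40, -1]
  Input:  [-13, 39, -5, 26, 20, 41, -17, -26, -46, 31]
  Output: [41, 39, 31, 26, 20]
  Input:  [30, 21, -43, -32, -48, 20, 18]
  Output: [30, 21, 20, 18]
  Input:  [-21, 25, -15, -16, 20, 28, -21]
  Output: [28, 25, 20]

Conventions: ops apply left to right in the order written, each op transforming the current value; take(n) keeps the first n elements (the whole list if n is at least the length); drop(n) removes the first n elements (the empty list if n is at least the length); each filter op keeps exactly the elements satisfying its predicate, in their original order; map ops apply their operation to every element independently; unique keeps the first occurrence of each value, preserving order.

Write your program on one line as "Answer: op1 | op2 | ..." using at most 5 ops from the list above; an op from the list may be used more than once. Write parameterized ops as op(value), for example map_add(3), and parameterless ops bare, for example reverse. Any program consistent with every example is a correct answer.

reverse | sort_desc | map_neg | filter_lt(2) | map_neg

Check, running the answer program on each example:
  [8, 50, 33, 10, -5] -> [-5, 10, 33, 50, 8] -> [50, 33, 10, 8, -5] -> [-50, -33, -10, -8, 5] -> [-50, -33, -10, -8] -> [50, 33, 10, 8]
  [16, 29, 6, -19] -> [-19, 6, 29, 16] -> [29, 16, 6, -19] -> [-29, -16, -6, 19] -> [-29, -16, -6] -> [29, 16, 6]
  [-1, 40, -10] -> [-10, 40, -1] -> [40, -1, -10] -> [-40, 1, 10] -> [-40, 1] -> [40, -1]
  [-13, 39, -5, 26, 20, 41, -17, -26, -46, 31] -> [31, -46, -26, -17, 41, 20, 26, -5, 39, -13] -> [41, 39, 31, 26, 20, -5, -13, -17, -26, -46] -> [-41, -39, -31, -26, -20, 5, 13, 17, 26, 46] -> [-41, -39, -31, -26, -20] -> [41, 39, 31, 26, 20]
  [30, 21, -43, -32, -48, 20, 18] -> [18, 20, -48, -32, -43, 21, 30] -> [30, 21, 20, 18, -32, -43, -48] -> [-30, -21, -20, -18, 32, 43, 48] -> [-30, -21, -20, -18] -> [30, 21, 20, 18]
  [-21, 25, -15, -16, 20, 28, -21] -> [-21, 28, 20, -16, -15, 25, -21] -> [28, 25, 20, -15, -16, -21, -21] -> [-28, -25, -20, 15, 16, 21, 21] -> [-28, -25, -20] -> [28, 25, 20]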